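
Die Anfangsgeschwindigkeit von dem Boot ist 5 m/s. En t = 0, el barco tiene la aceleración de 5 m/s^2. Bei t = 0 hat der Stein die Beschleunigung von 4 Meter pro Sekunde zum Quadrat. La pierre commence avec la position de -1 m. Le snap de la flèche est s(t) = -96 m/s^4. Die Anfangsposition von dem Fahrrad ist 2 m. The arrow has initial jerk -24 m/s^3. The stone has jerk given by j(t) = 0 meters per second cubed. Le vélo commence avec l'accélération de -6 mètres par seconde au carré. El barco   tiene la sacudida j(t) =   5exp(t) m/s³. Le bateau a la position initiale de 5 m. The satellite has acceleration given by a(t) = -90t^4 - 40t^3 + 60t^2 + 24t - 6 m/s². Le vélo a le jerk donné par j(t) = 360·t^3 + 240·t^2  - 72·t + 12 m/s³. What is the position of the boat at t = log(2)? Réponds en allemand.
Ausgehend von dem Ruck j(t) = 5·exp(t), nehmen wir 3 Integrale. Die Stammfunktion von dem Ruck ist die Beschleunigung. Mit a(0) = 5 erhalten wir a(t) = 5·exp(t). Die Stammfunktion von der Beschleunigung, mit v(0) = 5, ergibt die Geschwindigkeit: v(t) = 5·exp(t). Die Stammfunktion von der Geschwindigkeit ist die Position. Mit x(0) = 5 erhalten wir x(t) = 5·exp(t). Mit x(t) = 5·exp(t) und Einsetzen von t = log(2), finden wir x = 10.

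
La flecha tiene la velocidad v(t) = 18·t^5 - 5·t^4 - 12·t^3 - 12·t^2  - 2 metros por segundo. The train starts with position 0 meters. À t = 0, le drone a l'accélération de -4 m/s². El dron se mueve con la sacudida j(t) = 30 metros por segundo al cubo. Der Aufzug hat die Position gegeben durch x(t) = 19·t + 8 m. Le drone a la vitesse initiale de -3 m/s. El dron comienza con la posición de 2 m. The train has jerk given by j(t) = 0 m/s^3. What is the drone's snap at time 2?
Starting from jerk j(t) = 30, we take 1 derivative. The derivative of jerk gives snap: s(t) = 0. We have snap s(t) = 0. Substituting t = 2: s(2) = 0.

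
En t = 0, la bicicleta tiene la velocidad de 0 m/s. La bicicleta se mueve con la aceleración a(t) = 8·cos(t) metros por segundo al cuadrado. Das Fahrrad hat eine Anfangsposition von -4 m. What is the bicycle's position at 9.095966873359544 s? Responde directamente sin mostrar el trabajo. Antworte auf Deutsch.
x(9.095966873359544) = 11.5714154692182.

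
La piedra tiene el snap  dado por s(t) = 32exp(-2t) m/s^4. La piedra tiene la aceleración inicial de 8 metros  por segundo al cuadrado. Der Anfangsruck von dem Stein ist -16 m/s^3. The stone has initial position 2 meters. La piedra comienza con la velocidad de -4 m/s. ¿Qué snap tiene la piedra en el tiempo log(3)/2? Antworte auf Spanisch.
De la ecuación del snap s(t) = 32·exp(-2·t), sustituimos t = log(3)/2 para obtener s = 32/3.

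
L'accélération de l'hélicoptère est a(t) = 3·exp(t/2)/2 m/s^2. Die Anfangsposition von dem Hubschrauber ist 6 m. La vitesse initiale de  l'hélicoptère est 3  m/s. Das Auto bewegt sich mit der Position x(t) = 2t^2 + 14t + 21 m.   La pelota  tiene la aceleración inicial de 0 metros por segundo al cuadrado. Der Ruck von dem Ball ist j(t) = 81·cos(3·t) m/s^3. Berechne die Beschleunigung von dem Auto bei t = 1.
Ausgehend von der Position x(t) = 2·t^2 + 14·t + 21, nehmen wir 2 Ableitungen. Mit d/dt von x(t) finden wir v(t) = 4·t + 14. Durch Ableiten von der Geschwindigkeit erhalten wir die Beschleunigung: a(t) = 4. Wir haben die Beschleunigung a(t) = 4. Durch Einsetzen von t = 1: a(1) = 4.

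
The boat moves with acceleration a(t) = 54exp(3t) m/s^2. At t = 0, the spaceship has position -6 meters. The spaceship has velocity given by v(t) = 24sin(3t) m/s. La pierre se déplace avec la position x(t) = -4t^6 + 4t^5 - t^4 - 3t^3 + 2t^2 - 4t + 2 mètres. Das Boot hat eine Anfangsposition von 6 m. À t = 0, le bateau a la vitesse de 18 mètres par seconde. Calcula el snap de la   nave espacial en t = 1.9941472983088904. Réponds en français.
Pour résoudre ceci, nous devons prendre 3 dérivées de notre équation de la vitesse v(t) = 24·sin(3·t). En prenant d/dt de v(t), nous trouvons a(t) = 72·cos(3·t). En prenant d/dt de a(t), nous trouvons j(t) = -216·sin(3·t). La dérivée du jerk donne le snap: s(t) = -648·cos(3·t). Nous avons le snap s(t) = -648·cos(3·t). En substituant t = 1.9941472983088904: s(1.9941472983088904) = -618.915512615638.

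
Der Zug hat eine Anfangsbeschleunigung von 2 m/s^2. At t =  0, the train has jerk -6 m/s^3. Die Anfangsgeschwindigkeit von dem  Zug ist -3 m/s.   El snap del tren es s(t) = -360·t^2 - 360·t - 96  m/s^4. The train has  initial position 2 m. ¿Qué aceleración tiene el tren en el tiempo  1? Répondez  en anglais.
We need to integrate our snap equation s(t) = -360·t^2 - 360·t - 96 2 times. Taking ∫s(t)dt and applying j(0) = -6, we find j(t) = -120·t^3 - 180·t^2 - 96·t - 6. Finding the integral of j(t) and using a(0) = 2: a(t) = -30·t^4 - 60·t^3 - 48·t^2 - 6·t + 2. We have acceleration a(t) = -30·t^4 - 60·t^3 - 48·t^2 - 6·t + 2. Substituting t = 1: a(1) = -142.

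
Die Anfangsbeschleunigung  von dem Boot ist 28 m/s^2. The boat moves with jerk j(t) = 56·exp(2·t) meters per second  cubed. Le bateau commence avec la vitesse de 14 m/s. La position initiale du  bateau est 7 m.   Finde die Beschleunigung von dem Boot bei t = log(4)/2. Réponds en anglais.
To solve this, we need to take 1 antiderivative of our jerk equation j(t) = 56·exp(2·t). The integral of jerk is acceleration. Using a(0) = 28, we get a(t) = 28·exp(2·t). Using a(t) = 28·exp(2·t) and substituting t = log(4)/2, we find a = 112.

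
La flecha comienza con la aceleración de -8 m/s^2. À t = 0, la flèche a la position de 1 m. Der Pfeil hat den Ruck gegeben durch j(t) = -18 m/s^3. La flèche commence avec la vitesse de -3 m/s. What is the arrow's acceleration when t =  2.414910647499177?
We must find the integral of our jerk equation j(t) = -18 1 time. Finding the integral of j(t) and using a(0) = -8: a(t) = -18·t - 8. From the given acceleration equation a(t) = -18·t - 8, we substitute t = 2.414910647499177 to get a = -51.4683916549852.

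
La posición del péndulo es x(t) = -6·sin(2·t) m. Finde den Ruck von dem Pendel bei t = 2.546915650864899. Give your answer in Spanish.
Partiendo de la posición x(t) = -6·sin(2·t), tomamos 3 derivadas. Derivando la posición, obtenemos la velocidad: v(t) = -12·cos(2·t). Tomando d/dt de v(t), encontramos a(t) = 24·sin(2·t). La derivada de la aceleración da la sacudida: j(t) = 48·cos(2·t). Usando j(t) = 48·cos(2·t) y sustituyendo t = 2.546915650864899, encontramos j = 17.8684567662603.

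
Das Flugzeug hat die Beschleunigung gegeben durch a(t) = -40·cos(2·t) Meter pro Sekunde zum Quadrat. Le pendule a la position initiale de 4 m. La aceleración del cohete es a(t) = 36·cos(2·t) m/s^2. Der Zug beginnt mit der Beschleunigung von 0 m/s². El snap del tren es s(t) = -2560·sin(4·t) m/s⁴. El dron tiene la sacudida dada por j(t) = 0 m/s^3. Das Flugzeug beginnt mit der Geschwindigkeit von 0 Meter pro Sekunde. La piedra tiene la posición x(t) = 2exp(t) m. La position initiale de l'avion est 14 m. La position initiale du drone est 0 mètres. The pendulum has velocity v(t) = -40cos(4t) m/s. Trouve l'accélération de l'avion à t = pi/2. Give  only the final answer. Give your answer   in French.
a(pi/2) = 40.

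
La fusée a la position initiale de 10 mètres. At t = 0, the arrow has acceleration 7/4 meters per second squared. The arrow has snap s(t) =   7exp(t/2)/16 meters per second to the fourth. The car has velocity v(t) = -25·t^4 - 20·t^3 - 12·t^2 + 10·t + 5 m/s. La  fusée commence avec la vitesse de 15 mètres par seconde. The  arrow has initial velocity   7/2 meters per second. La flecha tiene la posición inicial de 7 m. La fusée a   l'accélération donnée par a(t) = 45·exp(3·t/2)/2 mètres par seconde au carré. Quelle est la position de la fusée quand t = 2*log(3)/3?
Nous devons intégrer notre équation de l'accélération a(t) = 45·exp(3·t/2)/2 2 fois. L'intégrale de l'accélération, avec v(0) = 15, donne la vitesse: v(t) = 15·exp(3·t/2). En prenant ∫v(t)dt et en appliquant x(0) = 10, nous trouvons x(t) = 10·exp(3·t/2). Nous avons la position x(t) = 10·exp(3·t/2). En substituant t = 2*log(3)/3: x(2*log(3)/3) = 30.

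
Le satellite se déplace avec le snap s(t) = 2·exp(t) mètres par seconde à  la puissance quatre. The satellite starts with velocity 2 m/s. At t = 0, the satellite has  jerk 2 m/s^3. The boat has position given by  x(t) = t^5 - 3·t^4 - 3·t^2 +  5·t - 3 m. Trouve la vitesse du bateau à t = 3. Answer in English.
To solve this, we need to take 1 derivative of our position equation x(t) = t^5 - 3·t^4 - 3·t^2 + 5·t - 3. Taking d/dt of x(t), we find v(t) = 5·t^4 - 12·t^3 - 6·t + 5. From the given velocity equation v(t) = 5·t^4 - 12·t^3 - 6·t + 5, we substitute t = 3 to get v = 68.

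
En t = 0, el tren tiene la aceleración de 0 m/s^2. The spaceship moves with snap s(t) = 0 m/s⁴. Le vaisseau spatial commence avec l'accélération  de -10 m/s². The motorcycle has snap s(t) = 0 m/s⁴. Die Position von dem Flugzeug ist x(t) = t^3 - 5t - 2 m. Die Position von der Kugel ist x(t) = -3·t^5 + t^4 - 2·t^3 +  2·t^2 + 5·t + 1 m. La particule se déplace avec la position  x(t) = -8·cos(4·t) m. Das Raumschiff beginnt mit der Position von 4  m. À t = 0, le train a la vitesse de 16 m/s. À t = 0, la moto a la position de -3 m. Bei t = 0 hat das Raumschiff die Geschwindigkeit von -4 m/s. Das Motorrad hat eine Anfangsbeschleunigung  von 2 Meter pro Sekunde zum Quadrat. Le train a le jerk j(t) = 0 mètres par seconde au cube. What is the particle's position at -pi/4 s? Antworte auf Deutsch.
Mit x(t) = -8·cos(4·t) und Einsetzen von t = -pi/4, finden wir x = 8.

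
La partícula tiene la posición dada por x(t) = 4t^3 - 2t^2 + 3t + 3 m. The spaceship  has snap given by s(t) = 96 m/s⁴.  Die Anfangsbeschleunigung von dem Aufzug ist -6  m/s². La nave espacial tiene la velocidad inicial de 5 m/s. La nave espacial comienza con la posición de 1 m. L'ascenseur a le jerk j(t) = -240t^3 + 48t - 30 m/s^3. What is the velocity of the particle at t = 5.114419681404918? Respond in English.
To solve this, we need to take 1 derivative of our position equation x(t) = 4·t^3 - 2·t^2 + 3·t + 3. Differentiating position, we get velocity: v(t) = 12·t^2 - 4·t + 3. We have velocity v(t) = 12·t^2 - 4·t + 3. Substituting t = 5.114419681404918: v(5.114419681404918) = 296.429785404884.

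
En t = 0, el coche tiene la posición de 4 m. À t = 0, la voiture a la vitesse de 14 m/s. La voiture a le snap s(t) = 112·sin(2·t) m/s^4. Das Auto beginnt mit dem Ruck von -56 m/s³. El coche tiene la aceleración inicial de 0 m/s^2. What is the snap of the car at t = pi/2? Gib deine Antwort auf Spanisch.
De la ecuación del snap s(t) = 112·sin(2·t), sustituimos t = pi/2 para obtener s = 0.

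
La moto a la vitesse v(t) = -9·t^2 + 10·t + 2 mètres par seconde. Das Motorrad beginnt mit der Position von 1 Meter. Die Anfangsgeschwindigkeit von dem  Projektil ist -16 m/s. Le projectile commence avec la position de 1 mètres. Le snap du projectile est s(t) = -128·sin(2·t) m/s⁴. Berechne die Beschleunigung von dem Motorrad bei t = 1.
Wir müssen unsere Gleichung für die Geschwindigkeit v(t) = -9·t^2 + 10·t + 2 1-mal ableiten. Mit d/dt von v(t) finden wir a(t) = 10 - 18·t. Aus der Gleichung für die Beschleunigung a(t) = 10 - 18·t, setzen wir t = 1 ein und erhalten a = -8.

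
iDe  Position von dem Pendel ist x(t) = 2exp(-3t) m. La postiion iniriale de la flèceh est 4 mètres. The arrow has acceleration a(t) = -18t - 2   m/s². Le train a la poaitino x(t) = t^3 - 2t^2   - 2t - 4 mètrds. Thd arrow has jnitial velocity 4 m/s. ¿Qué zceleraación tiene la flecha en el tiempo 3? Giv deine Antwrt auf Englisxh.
Using a(t) = -18·t - 2 and substituting t = 3, we find a = -56.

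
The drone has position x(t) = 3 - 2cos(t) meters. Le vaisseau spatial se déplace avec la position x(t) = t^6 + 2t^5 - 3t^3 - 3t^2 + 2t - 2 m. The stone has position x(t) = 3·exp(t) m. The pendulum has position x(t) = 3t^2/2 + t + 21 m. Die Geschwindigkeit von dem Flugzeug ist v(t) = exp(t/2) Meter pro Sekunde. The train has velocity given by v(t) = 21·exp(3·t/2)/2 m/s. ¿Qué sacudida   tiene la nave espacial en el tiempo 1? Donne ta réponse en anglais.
We must differentiate our position equation x(t) = t^6 + 2·t^5 - 3·t^3 - 3·t^2 + 2·t - 2 3 times. Differentiating position, we get velocity: v(t) = 6·t^5 + 10·t^4 - 9·t^2 - 6·t + 2. Differentiating velocity, we get acceleration: a(t) = 30·t^4 + 40·t^3 - 18·t - 6. Taking d/dt of a(t), we find j(t) = 120·t^3 + 120·t^2 - 18. From the given jerk equation j(t) = 120·t^3 + 120·t^2 - 18, we substitute t = 1 to get j = 222.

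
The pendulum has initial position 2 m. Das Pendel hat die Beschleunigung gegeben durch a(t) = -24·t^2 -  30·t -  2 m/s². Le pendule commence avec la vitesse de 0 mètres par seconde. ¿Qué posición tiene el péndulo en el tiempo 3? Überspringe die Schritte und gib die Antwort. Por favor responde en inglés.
The position at t = 3 is x = -304.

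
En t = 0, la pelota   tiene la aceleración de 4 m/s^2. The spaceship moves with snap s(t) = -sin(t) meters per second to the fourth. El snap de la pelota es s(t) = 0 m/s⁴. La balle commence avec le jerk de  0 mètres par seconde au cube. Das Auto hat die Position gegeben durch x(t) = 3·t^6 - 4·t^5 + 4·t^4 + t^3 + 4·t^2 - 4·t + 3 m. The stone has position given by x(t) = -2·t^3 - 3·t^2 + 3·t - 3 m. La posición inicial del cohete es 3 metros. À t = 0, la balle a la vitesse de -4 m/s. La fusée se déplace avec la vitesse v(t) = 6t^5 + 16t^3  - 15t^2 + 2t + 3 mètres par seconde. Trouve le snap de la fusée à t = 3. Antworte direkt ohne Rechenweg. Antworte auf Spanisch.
s(3) = 3336.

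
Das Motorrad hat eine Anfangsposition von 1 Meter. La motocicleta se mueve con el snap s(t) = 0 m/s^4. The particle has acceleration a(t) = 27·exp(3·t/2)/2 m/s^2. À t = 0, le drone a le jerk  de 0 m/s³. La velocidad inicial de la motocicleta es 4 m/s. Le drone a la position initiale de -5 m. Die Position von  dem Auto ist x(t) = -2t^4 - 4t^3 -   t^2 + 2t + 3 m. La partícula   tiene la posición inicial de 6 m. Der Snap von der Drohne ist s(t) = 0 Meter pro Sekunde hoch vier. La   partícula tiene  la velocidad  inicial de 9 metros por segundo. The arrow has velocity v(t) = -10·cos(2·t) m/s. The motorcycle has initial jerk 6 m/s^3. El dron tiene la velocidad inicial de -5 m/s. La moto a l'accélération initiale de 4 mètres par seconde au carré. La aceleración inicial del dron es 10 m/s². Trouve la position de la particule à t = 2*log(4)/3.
Nous devons trouver la primitive de notre équation de l'accélération a(t) = 27·exp(3·t/2)/2 2 fois. En prenant ∫a(t)dt et en appliquant v(0) = 9, nous trouvons v(t) = 9·exp(3·t/2). L'intégrale de la vitesse est la position. En utilisant x(0) = 6, nous obtenons x(t) = 6·exp(3·t/2). Nous avons la position x(t) = 6·exp(3·t/2). En substituant t = 2*log(4)/3: x(2*log(4)/3) = 24.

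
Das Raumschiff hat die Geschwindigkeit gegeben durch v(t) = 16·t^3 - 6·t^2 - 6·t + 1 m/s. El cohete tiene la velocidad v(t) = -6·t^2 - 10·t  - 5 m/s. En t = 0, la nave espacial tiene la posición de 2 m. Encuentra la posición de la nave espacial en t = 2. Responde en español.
Debemos encontrar la antiderivada de nuestra ecuación de la velocidad v(t) = 16·t^3 - 6·t^2 - 6·t + 1 1 vez. Integrando la velocidad y usando la condición inicial x(0) = 2, obtenemos x(t) = 4·t^4 - 2·t^3 - 3·t^2 + t + 2. Usando x(t) = 4·t^4 - 2·t^3 - 3·t^2 + t + 2 y sustituyendo t = 2, encontramos x = 40.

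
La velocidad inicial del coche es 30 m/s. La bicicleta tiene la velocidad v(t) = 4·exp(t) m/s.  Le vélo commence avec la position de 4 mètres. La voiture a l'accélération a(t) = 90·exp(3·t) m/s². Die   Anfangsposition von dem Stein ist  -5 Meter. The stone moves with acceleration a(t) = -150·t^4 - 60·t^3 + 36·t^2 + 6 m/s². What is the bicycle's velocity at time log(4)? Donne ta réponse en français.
Nous avons la vitesse v(t) = 4·exp(t). En substituant t = log(4): v(log(4)) = 16.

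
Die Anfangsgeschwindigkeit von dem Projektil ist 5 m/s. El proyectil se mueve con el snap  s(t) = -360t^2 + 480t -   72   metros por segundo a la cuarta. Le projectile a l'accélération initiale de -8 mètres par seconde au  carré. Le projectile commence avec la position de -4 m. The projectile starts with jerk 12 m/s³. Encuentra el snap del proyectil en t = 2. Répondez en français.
Nous avons le snap s(t) = -360·t^2 + 480·t - 72. En substituant t = 2: s(2) = -552.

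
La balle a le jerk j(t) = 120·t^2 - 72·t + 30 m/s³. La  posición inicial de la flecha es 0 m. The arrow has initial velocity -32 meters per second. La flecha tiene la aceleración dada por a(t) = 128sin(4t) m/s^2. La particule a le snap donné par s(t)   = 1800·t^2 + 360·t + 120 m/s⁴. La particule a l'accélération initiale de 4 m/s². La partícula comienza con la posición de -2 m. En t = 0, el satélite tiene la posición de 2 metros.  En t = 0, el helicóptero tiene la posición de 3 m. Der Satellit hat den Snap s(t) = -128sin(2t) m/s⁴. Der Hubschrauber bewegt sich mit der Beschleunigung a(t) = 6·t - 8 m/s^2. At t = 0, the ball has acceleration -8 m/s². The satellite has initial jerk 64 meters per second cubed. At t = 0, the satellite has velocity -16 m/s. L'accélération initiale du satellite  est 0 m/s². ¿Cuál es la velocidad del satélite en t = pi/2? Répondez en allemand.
Wir müssen die Stammfunktion unserer Gleichung für den Snap s(t) = -128·sin(2·t) 3-mal finden. Durch Integration von dem Snap und Verwendung der Anfangsbedingung j(0) = 64, erhalten wir j(t) = 64·cos(2·t). Das Integral von dem Ruck, mit a(0) = 0, ergibt die Beschleunigung: a(t) = 32·sin(2·t). Das Integral von der Beschleunigung ist die Geschwindigkeit. Mit v(0) = -16 erhalten wir v(t) = -16·cos(2·t). Aus der Gleichung für die Geschwindigkeit v(t) = -16·cos(2·t), setzen wir t = pi/2 ein und erhalten v = 16.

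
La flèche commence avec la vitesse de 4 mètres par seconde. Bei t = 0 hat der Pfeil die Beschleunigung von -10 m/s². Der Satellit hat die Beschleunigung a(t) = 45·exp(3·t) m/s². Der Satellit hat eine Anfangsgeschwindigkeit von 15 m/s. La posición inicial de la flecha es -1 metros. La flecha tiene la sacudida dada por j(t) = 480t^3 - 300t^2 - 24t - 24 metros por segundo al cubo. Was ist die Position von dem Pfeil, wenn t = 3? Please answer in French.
En partant du jerk j(t) = 480·t^3 - 300·t^2 - 24·t - 24, nous prenons 3 intégrales. La primitive du jerk est l'accélération. En utilisant a(0) = -10, nous obtenons a(t) = 120·t^4 - 100·t^3 - 12·t^2 - 24·t - 10. En prenant ∫a(t)dt et en appliquant v(0) = 4, nous trouvons v(t) = 24·t^5 - 25·t^4 - 4·t^3 - 12·t^2 - 10·t + 4. En prenant ∫v(t)dt et en appliquant x(0) = -1, nous trouvons x(t) = 4·t^6 - 5·t^5 - t^4 - 4·t^3 - 5·t^2 + 4·t - 1. En utilisant x(t) = 4·t^6 - 5·t^5 - t^4 - 4·t^3 - 5·t^2 + 4·t - 1 et en substituant t = 3, nous trouvons x = 1478.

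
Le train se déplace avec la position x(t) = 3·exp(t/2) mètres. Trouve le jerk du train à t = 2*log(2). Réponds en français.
En partant de la position x(t) = 3·exp(t/2), nous prenons 3 dérivées. En prenant d/dt de x(t), nous trouvons v(t) = 3·exp(t/2)/2. La dérivée de la vitesse donne l'accélération: a(t) = 3·exp(t/2)/4. La dérivée de l'accélération donne le jerk: j(t) = 3·exp(t/2)/8. Nous avons le jerk j(t) = 3·exp(t/2)/8. En substituant t = 2*log(2): j(2*log(2)) = 3/4.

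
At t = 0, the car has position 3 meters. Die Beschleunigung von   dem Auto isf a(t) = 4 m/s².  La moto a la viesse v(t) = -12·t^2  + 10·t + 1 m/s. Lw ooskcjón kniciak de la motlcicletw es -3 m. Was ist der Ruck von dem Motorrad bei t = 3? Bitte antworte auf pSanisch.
Para resolver esto, necesitamos tomar 2 derivadas de nuestra ecuación de la velocidad v(t) = -12·t^2 + 10·t + 1. Derivando la velocidad, obtenemos la aceleración: a(t) = 10 - 24·t. Derivando la aceleración, obtenemos la sacudida: j(t) = -24. Usando j(t) = -24 y sustituyendo t = 3, encontramos j = -24.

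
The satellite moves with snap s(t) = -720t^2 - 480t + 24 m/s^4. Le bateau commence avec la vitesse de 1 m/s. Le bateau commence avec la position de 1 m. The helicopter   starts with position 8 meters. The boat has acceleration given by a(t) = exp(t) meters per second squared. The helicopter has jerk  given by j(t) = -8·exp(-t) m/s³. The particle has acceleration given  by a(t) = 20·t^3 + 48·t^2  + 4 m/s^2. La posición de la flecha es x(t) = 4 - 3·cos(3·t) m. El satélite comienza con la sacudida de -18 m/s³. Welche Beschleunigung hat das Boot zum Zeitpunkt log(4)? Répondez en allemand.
Wir haben die Beschleunigung a(t) = exp(t). Durch Einsetzen von t = log(4): a(log(4)) = 4.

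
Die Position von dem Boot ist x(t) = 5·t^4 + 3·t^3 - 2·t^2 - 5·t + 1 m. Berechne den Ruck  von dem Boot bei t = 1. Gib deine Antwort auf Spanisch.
Debemos derivar nuestra ecuación de la posición x(t) = 5·t^4 + 3·t^3 - 2·t^2 - 5·t + 1 3 veces. Derivando la posición, obtenemos la velocidad: v(t) = 20·t^3 + 9·t^2 - 4·t - 5. Tomando d/dt de v(t), encontramos a(t) = 60·t^2 + 18·t - 4. Tomando d/dt de a(t), encontramos j(t) = 120·t + 18. Tenemos la sacudida j(t) = 120·t + 18. Sustituyendo t = 1: j(1) = 138.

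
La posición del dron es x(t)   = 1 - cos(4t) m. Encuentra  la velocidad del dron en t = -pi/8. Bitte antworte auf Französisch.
Pour résoudre ceci, nous devons prendre 1 dérivée de notre équation de la position x(t) = 1 - cos(4·t). En dérivant la position, nous obtenons la vitesse: v(t) = 4·sin(4·t). De l'équation de la vitesse v(t) = 4·sin(4·t), nous substituons t = -pi/8 pour obtenir v = -4.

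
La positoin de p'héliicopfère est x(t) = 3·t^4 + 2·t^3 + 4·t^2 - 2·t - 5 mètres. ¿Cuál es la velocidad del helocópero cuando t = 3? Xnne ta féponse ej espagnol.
Partiendo de la posición x(t) = 3·t^4 + 2·t^3 + 4·t^2 - 2·t - 5, tomamos 1 derivada. La derivada de la posición da la velocidad: v(t) = 12·t^3 + 6·t^2 + 8·t - 2. Tenemos la velocidad v(t) = 12·t^3 + 6·t^2 + 8·t - 2. Sustituyendo t = 3: v(3) = 400.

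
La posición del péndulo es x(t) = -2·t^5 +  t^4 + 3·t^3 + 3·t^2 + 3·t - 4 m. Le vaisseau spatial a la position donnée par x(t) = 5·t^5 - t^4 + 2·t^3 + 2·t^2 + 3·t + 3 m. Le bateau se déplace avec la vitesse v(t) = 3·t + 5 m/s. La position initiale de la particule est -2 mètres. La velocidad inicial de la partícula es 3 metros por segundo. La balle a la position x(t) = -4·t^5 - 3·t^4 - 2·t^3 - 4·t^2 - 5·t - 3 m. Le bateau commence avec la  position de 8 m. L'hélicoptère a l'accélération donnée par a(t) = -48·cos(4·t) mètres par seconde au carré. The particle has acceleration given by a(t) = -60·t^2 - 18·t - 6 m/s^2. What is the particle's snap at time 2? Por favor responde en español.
Para resolver esto, necesitamos tomar 2 derivadas de nuestra ecuación de la aceleración a(t) = -60·t^2 - 18·t - 6. La derivada de la aceleración da la sacudida: j(t) = -120·t - 18. La derivada de la sacudida da el snap: s(t) = -120. Usando s(t) = -120 y sustituyendo t = 2, encontramos s = -120.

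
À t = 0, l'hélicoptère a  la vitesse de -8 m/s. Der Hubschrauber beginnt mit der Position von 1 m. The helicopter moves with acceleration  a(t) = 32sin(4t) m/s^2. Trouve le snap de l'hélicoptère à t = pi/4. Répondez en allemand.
Ausgehend von der Beschleunigung a(t) = 32·sin(4·t), nehmen wir 2 Ableitungen. Mit d/dt von a(t) finden wir j(t) = 128·cos(4·t). Durch Ableiten von dem Ruck erhalten wir den Snap: s(t) = -512·sin(4·t). Wir haben den Snap s(t) = -512·sin(4·t). Durch Einsetzen von t = pi/4: s(pi/4) = 0.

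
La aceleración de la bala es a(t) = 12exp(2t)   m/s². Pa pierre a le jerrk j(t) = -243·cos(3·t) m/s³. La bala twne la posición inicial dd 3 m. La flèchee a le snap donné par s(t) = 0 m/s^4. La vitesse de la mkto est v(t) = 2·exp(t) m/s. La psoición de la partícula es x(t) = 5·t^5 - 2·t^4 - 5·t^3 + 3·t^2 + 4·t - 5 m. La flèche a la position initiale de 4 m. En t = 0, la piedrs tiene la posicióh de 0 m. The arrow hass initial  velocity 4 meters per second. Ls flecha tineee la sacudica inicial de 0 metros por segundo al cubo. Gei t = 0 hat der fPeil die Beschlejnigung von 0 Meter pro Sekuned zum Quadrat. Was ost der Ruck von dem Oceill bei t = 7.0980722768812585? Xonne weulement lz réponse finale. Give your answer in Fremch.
j(7.0980722768812585) = 0.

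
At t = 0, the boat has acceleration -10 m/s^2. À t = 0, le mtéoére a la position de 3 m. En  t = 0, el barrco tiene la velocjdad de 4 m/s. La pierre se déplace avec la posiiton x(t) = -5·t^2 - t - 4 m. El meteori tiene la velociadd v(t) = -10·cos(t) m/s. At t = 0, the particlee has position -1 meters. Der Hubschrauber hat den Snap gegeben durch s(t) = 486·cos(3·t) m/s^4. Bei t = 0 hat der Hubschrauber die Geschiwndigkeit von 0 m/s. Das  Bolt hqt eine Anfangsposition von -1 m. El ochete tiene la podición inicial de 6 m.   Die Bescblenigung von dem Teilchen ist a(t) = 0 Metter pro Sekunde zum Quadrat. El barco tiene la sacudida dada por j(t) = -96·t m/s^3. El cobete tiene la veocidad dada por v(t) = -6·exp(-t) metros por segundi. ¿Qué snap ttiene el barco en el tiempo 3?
Debemos derivar nuestra ecuación de la sacudida j(t) = -96·t 1 vez. Tomando d/dt de j(t), encontramos s(t) = -96. De la ecuación del snap s(t) = -96, sustituimos t = 3 para obtener s = -96.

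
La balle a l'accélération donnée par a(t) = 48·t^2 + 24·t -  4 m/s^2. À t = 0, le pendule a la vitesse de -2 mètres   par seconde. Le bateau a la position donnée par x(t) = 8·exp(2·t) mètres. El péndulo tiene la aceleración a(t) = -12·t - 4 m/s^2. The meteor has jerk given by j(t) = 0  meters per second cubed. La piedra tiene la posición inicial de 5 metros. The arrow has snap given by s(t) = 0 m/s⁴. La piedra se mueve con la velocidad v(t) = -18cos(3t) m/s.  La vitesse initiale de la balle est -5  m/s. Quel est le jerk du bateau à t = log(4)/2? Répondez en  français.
Nous devons dériver notre équation de la position x(t) = 8·exp(2·t) 3 fois. La dérivée de la position donne la vitesse: v(t) = 16·exp(2·t). En prenant d/dt de v(t), nous trouvons a(t) = 32·exp(2·t). En prenant d/dt de a(t), nous trouvons j(t) = 64·exp(2·t). En utilisant j(t) = 64·exp(2·t) et en substituant t = log(4)/2, nous trouvons j = 256.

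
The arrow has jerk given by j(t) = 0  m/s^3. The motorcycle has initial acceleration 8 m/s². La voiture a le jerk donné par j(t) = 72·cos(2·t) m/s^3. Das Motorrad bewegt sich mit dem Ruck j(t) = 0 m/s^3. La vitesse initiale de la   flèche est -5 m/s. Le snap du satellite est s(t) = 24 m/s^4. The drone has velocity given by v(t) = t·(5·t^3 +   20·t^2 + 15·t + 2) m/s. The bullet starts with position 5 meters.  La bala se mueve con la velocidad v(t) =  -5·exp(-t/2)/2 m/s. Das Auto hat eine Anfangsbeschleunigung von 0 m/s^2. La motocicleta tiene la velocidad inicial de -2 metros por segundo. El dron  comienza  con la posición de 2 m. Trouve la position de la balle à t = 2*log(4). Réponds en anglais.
To find the answer, we compute 1 integral of v(t) = -5·exp(-t/2)/2. The integral of velocity is position. Using x(0) = 5, we get x(t) = 5·exp(-t/2). Using x(t) = 5·exp(-t/2) and substituting t = 2*log(4), we find x = 5/4.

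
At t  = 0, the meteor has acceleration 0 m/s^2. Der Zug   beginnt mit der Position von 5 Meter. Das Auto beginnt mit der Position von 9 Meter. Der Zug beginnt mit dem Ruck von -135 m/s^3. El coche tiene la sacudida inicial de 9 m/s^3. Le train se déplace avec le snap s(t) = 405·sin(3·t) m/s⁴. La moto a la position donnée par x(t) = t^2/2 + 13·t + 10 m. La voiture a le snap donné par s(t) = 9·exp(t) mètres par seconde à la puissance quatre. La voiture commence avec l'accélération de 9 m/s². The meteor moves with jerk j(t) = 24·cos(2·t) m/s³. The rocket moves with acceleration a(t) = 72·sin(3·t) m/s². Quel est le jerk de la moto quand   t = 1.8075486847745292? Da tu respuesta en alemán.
Um dies zu lösen, müssen wir 3 Ableitungen unserer Gleichung für die Position x(t) = t^2/2 + 13·t + 10 nehmen. Mit d/dt von x(t) finden wir v(t) = t + 13. Die Ableitung von der Geschwindigkeit ergibt die Beschleunigung: a(t) = 1. Durch Ableiten von der Beschleunigung erhalten wir den Ruck: j(t) = 0. Wir haben den Ruck j(t) = 0. Durch Einsetzen von t = 1.8075486847745292: j(1.8075486847745292) = 0.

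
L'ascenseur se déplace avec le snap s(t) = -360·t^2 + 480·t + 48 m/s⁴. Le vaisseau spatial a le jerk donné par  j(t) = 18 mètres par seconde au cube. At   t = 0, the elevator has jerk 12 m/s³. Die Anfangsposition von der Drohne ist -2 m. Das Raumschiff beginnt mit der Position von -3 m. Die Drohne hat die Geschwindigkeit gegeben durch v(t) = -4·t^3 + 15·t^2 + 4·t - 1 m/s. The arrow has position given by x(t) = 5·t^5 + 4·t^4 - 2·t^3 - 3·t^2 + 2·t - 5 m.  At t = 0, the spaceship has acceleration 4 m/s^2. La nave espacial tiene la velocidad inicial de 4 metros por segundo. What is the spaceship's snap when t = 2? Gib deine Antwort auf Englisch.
Starting from jerk j(t) = 18, we take 1 derivative. The derivative of jerk gives snap: s(t) = 0. From the given snap equation s(t) = 0, we substitute t = 2 to get s = 0.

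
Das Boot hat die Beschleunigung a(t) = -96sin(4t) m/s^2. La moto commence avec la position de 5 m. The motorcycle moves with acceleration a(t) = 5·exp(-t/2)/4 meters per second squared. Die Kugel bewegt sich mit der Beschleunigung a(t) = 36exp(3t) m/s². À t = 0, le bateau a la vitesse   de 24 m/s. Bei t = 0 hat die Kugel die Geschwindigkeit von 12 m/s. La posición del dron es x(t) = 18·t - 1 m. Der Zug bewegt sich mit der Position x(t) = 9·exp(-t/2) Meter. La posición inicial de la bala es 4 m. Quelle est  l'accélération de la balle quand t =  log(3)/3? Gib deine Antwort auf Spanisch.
De la ecuación de la aceleración a(t) = 36·exp(3·t), sustituimos t = log(3)/3 para obtener a = 108.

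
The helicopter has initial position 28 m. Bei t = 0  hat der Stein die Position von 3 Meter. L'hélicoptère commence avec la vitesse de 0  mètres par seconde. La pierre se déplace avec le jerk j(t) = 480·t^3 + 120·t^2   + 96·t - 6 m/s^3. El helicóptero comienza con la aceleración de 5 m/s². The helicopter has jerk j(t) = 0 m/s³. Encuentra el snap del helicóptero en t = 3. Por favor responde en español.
Para resolver esto, necesitamos tomar 1 derivada de nuestra ecuación de la sacudida j(t) = 0. Derivando la sacudida, obtenemos el snap: s(t) = 0. Tenemos el snap s(t) = 0. Sustituyendo t = 3: s(3) = 0.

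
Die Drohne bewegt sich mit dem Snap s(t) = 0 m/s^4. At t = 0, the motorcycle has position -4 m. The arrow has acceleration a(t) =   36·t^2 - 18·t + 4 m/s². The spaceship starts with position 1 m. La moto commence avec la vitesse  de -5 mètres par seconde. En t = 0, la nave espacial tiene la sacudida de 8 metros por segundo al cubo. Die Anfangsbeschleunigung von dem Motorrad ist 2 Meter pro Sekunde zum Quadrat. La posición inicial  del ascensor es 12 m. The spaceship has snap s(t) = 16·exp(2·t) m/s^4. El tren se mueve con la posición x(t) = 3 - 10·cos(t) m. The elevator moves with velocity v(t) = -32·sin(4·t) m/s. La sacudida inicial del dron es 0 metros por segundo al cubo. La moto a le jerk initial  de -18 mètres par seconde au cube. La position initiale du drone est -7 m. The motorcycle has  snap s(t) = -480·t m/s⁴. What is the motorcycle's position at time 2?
Starting from snap s(t) = -480·t, we take 4 antiderivatives. Integrating snap and using the initial condition j(0) = -18, we get j(t) = -240·t^2 - 18. The antiderivative of jerk is acceleration. Using a(0) = 2, we get a(t) = -80·t^3 - 18·t + 2. The antiderivative of acceleration is velocity. Using v(0) = -5, we get v(t) = -20·t^4 - 9·t^2 + 2·t - 5. Taking ∫v(t)dt and applying x(0) = -4, we find x(t) = -4·t^5 - 3·t^3 + t^2 - 5·t - 4. We have position x(t) = -4·t^5 - 3·t^3 + t^2 - 5·t - 4. Substituting t = 2: x(2) = -162.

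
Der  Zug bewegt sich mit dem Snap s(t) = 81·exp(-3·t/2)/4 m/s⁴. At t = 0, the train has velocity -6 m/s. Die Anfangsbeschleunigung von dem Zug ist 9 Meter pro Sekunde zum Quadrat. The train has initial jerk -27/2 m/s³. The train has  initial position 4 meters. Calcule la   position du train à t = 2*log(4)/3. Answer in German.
Um dies zu lösen, müssen wir 4 Integrale unserer Gleichung für den Snap s(t) = 81·exp(-3·t/2)/4 finden. Mit ∫s(t)dt und Anwendung von j(0) = -27/2, finden wir j(t) = -27·exp(-3·t/2)/2. Das Integral von dem Ruck ist die Beschleunigung. Mit a(0) = 9 erhalten wir a(t) = 9·exp(-3·t/2). Die Stammfunktion von der Beschleunigung, mit v(0) = -6, ergibt die Geschwindigkeit: v(t) = -6·exp(-3·t/2). Die Stammfunktion von der Geschwindigkeit ist die Position. Mit x(0) = 4 erhalten wir x(t) = 4·exp(-3·t/2). Mit x(t) = 4·exp(-3·t/2) und Einsetzen von t = 2*log(4)/3, finden wir x = 1.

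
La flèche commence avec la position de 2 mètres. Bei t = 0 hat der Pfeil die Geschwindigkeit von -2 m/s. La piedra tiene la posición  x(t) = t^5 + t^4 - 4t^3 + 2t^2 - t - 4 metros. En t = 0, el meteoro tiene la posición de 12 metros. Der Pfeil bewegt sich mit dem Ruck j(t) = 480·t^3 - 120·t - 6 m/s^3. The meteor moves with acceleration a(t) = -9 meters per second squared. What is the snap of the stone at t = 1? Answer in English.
Starting from position x(t) = t^5 + t^4 - 4·t^3 + 2·t^2 - t - 4, we take 4 derivatives. Taking d/dt of x(t), we find v(t) = 5·t^4 + 4·t^3 - 12·t^2 + 4·t - 1. Differentiating velocity, we get acceleration: a(t) = 20·t^3 + 12·t^2 - 24·t + 4. The derivative of acceleration gives jerk: j(t) = 60·t^2 + 24·t - 24. Differentiating jerk, we get snap: s(t) = 120·t + 24. Using s(t) = 120·t + 24 and substituting t = 1, we find s = 144.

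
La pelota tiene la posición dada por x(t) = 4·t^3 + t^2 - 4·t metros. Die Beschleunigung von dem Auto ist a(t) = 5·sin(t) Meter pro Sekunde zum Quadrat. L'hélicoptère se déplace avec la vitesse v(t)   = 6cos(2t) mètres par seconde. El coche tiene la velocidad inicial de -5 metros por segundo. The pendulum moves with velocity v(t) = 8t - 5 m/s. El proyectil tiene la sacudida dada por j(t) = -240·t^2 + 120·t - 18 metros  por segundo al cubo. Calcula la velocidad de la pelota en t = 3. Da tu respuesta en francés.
Pour résoudre ceci, nous devons prendre 1 dérivée de notre équation de la position x(t) = 4·t^3 + t^2 - 4·t. En dérivant la position, nous obtenons la vitesse: v(t) = 12·t^2 + 2·t - 4. En utilisant v(t) = 12·t^2 + 2·t - 4 et en substituant t = 3, nous trouvons v = 110.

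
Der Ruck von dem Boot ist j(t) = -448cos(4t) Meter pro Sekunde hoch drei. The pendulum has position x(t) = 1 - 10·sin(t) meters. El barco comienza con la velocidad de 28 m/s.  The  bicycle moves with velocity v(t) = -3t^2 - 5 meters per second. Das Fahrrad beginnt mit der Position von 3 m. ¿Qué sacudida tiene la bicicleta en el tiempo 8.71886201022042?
Partiendo de la velocidad v(t) = -3·t^2 - 5, tomamos 2 derivadas. La derivada de la velocidad da la aceleración: a(t) = -6·t. Derivando la aceleración, obtenemos la sacudida: j(t) = -6. Tenemos la sacudida j(t) = -6. Sustituyendo t = 8.71886201022042: j(8.71886201022042) = -6.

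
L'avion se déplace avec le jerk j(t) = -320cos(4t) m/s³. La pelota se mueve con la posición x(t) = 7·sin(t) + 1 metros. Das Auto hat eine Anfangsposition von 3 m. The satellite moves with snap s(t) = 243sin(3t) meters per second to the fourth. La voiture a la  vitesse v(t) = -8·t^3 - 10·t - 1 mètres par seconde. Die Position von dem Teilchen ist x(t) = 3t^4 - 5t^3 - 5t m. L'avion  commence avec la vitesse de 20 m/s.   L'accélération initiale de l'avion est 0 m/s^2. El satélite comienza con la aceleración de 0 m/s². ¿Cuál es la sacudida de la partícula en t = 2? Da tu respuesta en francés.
En partant de la position x(t) = 3·t^4 - 5·t^3 - 5·t, nous prenons 3 dérivées. En prenant d/dt de x(t), nous trouvons v(t) = 12·t^3 - 15·t^2 - 5. En dérivant la vitesse, nous obtenons l'accélération: a(t) = 36·t^2 - 30·t. En dérivant l'accélération, nous obtenons le jerk: j(t) = 72·t - 30. Nous avons le jerk j(t) = 72·t - 30. En substituant t = 2: j(2) = 114.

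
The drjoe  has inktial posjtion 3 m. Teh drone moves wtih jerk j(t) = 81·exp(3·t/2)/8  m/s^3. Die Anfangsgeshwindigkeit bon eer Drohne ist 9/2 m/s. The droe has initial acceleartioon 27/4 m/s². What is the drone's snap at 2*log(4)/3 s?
Starting from jerk j(t) = 81·exp(3·t/2)/8, we take 1 derivative. The derivative of jerk gives snap: s(t) = 243·exp(3·t/2)/16. From the given snap equation s(t) = 243·exp(3·t/2)/16, we substitute t = 2*log(4)/3 to get s = 243/4.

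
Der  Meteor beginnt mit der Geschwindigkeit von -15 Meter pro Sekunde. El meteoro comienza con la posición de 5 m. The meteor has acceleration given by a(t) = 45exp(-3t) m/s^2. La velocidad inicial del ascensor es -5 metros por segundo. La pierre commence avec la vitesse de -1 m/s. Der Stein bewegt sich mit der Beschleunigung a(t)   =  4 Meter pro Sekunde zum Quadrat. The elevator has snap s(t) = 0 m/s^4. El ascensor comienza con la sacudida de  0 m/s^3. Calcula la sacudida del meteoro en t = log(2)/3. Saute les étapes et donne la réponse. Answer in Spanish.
En t = log(2)/3, j = -135/2.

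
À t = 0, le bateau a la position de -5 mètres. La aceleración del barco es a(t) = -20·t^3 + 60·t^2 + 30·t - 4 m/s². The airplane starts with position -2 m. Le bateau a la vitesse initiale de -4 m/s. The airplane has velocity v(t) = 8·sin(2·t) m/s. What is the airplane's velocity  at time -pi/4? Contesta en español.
De la ecuación de la velocidad v(t) = 8·sin(2·t), sustituimos t = -pi/4 para obtener v = -8.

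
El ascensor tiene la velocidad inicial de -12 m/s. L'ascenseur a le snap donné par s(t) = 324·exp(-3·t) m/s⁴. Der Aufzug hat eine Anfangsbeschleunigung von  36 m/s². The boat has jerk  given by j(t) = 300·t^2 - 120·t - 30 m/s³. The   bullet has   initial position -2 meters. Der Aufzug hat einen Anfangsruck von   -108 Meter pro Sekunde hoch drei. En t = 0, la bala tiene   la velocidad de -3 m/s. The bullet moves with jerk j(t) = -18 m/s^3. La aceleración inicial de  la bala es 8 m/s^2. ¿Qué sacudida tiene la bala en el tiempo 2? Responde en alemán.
Mit j(t) = -18 und Einsetzen von t = 2, finden wir j = -18.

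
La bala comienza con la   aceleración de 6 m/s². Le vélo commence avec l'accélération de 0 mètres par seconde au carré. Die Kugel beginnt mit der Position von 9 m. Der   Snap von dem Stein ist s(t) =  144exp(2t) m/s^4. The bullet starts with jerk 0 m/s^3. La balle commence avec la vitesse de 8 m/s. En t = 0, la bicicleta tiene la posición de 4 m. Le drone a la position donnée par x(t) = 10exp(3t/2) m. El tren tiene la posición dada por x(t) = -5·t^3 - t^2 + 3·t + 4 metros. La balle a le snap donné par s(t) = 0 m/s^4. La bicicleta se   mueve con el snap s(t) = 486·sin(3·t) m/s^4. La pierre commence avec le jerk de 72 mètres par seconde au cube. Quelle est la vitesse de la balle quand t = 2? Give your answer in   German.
Ausgehend von dem Snap s(t) = 0, nehmen wir 3 Stammfunktionen. Das Integral von dem Snap ist der Ruck. Mit j(0) = 0 erhalten wir j(t) = 0. Durch Integration von dem Ruck und Verwendung der Anfangsbedingung a(0) = 6, erhalten wir a(t) = 6. Das Integral von der Beschleunigung, mit v(0) = 8, ergibt die Geschwindigkeit: v(t) = 6·t + 8. Wir haben die Geschwindigkeit v(t) = 6·t + 8. Durch Einsetzen von t = 2: v(2) = 20.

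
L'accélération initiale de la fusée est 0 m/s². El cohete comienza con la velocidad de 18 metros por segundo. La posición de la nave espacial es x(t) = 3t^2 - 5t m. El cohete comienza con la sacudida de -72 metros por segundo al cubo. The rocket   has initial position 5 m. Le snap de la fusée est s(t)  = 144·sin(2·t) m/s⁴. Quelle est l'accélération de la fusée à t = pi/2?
En partant du snap s(t) = 144·sin(2·t), nous prenons 2 primitives. L'intégrale du snap est le jerk. En utilisant j(0) = -72, nous obtenons j(t) = -72·cos(2·t). En prenant ∫j(t)dt et en appliquant a(0) = 0, nous trouvons a(t) = -36·sin(2·t). Nous avons l'accélération a(t) = -36·sin(2·t). En substituant t = pi/2: a(pi/2) = 0.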